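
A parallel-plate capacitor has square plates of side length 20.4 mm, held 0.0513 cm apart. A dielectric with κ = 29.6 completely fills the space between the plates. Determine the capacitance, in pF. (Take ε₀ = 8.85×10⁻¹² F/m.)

A = (20.4 mm)² = 4.16×10⁻⁴ m².
C = κε₀A/d = 29.6 × 8.85×10⁻¹² × 4.16×10⁻⁴ / 5.13×10⁻⁴ = 2.13×10⁻¹⁰ F.

213 pF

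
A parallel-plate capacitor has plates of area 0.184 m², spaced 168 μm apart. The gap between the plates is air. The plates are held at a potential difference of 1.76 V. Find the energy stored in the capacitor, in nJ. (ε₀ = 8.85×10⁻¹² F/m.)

C = ε₀A/d = 8.85×10⁻¹² × 0.184 / 1.68×10⁻⁴ = 9.69×10⁻⁹ F.
U = ½CV² = ½ × 9.69×10⁻⁹ × (1.76)² = 1.50×10⁻⁸ J.

15.0 nJ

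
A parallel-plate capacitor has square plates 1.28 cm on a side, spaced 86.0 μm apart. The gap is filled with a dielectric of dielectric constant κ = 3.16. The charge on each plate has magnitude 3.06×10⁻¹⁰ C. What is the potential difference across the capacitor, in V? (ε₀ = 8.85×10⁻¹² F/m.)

5.74 V

A = (1.28 cm)² = 1.64×10⁻⁴ m².
C = κε₀A/d = 3.16 × 8.85×10⁻¹² × 1.64×10⁻⁴ / 8.60×10⁻⁵ = 5.33×10⁻¹¹ F.
V = Q/C = 3.06×10⁻¹⁰ / 5.33×10⁻¹¹ = 5.74 V.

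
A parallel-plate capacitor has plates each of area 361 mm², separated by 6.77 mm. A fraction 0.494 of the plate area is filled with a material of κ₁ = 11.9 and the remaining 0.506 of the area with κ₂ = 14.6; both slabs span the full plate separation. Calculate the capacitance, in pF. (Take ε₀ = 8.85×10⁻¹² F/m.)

C ≈ 6.26 pF

A = 361 mm² = 3.61×10⁻⁴ m².
Side-by-side slabs ⇒ two capacitors in parallel, each spanning the full gap.
C₁ = κ₁ε₀A₁/d = 11.9 × 8.85×10⁻¹² × 1.78×10⁻⁴ / 6.77×10⁻³ = 2.77×10⁻¹² F.
C₂ = κ₂ε₀A₂/d = 14.6 × 8.85×10⁻¹² × 1.83×10⁻⁴ / 6.77×10⁻³ = 3.49×10⁻¹² F.
C = C₁ + C₂ = 6.26×10⁻¹² F.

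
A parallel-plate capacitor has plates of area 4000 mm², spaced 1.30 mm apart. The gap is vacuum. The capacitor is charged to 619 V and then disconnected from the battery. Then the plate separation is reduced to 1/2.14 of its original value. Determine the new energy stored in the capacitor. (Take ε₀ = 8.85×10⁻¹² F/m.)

A = 4000 mm² = 4.00×10⁻³ m².
Initially C₁ = ε₀A/d = 8.85×10⁻¹² × 4.00×10⁻³ / 1.30×10⁻³ = 2.72×10⁻¹¹ F.
U₁ = 5.22×10⁻⁶ J.
Isolated ⇒ Q is held fixed. C₂ = 2.14 C₁ and U = Q²/(2C), so U₂/U₁ = C₁/C₂ = 0.467.
U₂ = 0.467 × 5.22×10⁻⁶ = 2.44×10⁻⁶ J.

U ≈ 2.44 μJ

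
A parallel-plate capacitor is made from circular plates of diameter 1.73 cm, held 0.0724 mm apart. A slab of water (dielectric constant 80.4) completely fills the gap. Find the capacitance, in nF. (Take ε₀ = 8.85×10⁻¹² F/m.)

A = π(1.73/2 cm)² = 2.35×10⁻⁴ m².
C = κε₀A/d = 80.4 × 8.85×10⁻¹² × 2.35×10⁻⁴ / 7.24×10⁻⁵ = 2.31×10⁻⁹ F.

2.31 nF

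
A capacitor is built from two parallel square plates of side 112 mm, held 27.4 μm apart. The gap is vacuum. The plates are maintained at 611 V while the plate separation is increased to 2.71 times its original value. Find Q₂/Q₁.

Battery connected ⇒ V is held fixed.
C₂ = 0.369 C₁ and Q = CV, so Q₂/Q₁ = C₂/C₁ = 0.369.

Q₂/Q₁ ≈ 0.369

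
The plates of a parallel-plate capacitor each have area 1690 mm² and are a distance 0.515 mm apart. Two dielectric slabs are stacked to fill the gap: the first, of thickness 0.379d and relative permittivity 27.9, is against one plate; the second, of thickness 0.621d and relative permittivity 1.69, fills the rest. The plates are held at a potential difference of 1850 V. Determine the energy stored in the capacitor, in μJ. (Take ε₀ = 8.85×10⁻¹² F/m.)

U ≈ 130 μJ

A = 1690 mm² = 1.69×10⁻³ m².
Stacked slabs ⇒ two capacitors in series, each with the full plate area.
C₁ = κ₁ε₀A/d₁ = 27.9 × 8.85×10⁻¹² × 1.69×10⁻³ / 1.95×10⁻⁴ = 2.14×10⁻⁹ F.
C₂ = κ₂ε₀A/d₂ = 1.69 × 8.85×10⁻¹² × 1.69×10⁻³ / 3.20×10⁻⁴ = 7.90×10⁻¹¹ F.
C = (1/C₁ + 1/C₂)⁻¹ = 7.62×10⁻¹¹ F.
U = ½CV² = ½ × 7.62×10⁻¹¹ × (1850)² = 1.30×10⁻⁴ J.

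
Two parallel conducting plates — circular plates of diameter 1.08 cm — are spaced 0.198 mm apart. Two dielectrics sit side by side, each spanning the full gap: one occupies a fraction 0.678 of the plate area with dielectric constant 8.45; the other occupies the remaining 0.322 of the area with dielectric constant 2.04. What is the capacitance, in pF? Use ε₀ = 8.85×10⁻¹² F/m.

C ≈ 26.1 pF

A = π(1.08/2 cm)² = 9.16×10⁻⁵ m².
Side-by-side slabs ⇒ two capacitors in parallel, each spanning the full gap.
C₁ = κ₁ε₀A₁/d = 8.45 × 8.85×10⁻¹² × 6.21×10⁻⁵ / 1.98×10⁻⁴ = 2.35×10⁻¹¹ F.
C₂ = κ₂ε₀A₂/d = 2.04 × 8.85×10⁻¹² × 2.95×10⁻⁵ / 1.98×10⁻⁴ = 2.69×10⁻¹² F.
C = C₁ + C₂ = 2.61×10⁻¹¹ F.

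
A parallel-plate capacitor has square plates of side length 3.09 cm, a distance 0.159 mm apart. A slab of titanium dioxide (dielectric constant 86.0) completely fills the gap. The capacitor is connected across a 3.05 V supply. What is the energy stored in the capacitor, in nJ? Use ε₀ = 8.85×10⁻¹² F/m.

21.3 nJ

A = (3.09 cm)² = 9.55×10⁻⁴ m².
C = κε₀A/d = 86.0 × 8.85×10⁻¹² × 9.55×10⁻⁴ / 1.59×10⁻⁴ = 4.57×10⁻⁹ F.
U = ½CV² = ½ × 4.57×10⁻⁹ × (3.05)² = 2.13×10⁻⁸ J.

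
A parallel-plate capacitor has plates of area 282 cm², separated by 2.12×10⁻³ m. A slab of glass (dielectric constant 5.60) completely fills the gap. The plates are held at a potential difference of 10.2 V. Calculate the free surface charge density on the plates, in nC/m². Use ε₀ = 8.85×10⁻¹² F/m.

σ ≈ 238 nC/m²

A = 282 cm² = 2.82×10⁻² m².
C = κε₀A/d = 5.60 × 8.85×10⁻¹² × 2.82×10⁻² / 2.12×10⁻³ = 6.59×10⁻¹⁰ F.
σ = Q/A = CV/A = 6.59×10⁻¹⁰ × 10.2 / 2.82×10⁻² = 2.38×10⁻⁷ C/m².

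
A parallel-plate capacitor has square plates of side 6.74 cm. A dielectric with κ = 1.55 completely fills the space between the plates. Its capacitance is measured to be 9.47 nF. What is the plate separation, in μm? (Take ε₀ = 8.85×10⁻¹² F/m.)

6.58 μm

A = (6.74 cm)² = 4.54×10⁻³ m².
d = κε₀A/C = 1.55 × 8.85×10⁻¹² × 4.54×10⁻³ / 9.47×10⁻⁹ = 6.58×10⁻⁶ m.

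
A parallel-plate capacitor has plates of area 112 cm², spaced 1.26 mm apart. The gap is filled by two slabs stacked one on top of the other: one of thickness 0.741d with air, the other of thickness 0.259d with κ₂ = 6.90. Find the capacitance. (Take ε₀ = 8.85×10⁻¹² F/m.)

101 pF

A = 112 cm² = 1.12×10⁻² m².
Stacked slabs ⇒ two capacitors in series, each with the full plate area.
C₁ = κ₁ε₀A/d₁ = 1.00 × 8.85×10⁻¹² × 1.12×10⁻² / 9.34×10⁻⁴ = 1.06×10⁻¹⁰ F.
C₂ = κ₂ε₀A/d₂ = 6.90 × 8.85×10⁻¹² × 1.12×10⁻² / 3.26×10⁻⁴ = 2.10×10⁻⁹ F.
C = (1/C₁ + 1/C₂)⁻¹ = 1.01×10⁻¹⁰ F.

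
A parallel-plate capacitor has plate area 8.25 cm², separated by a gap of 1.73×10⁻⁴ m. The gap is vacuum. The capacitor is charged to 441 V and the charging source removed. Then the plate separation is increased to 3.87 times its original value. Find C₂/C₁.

0.258

C = ε₀A/d scales as 1/d, so C₂/C₁ = d₁/d₂ = 1/3.87 = 0.258.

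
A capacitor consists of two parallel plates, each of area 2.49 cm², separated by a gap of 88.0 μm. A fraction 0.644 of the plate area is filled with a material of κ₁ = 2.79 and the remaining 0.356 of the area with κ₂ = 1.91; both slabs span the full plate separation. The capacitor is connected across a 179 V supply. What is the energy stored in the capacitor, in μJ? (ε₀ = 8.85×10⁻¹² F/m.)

A = 2.49 cm² = 2.49×10⁻⁴ m².
Side-by-side slabs ⇒ two capacitors in parallel, each spanning the full gap.
C₁ = κ₁ε₀A₁/d = 2.79 × 8.85×10⁻¹² × 1.60×10⁻⁴ / 8.80×10⁻⁵ = 4.50×10⁻¹¹ F.
C₂ = κ₂ε₀A₂/d = 1.91 × 8.85×10⁻¹² × 8.86×10⁻⁵ / 8.80×10⁻⁵ = 1.70×10⁻¹¹ F.
C = C₁ + C₂ = 6.20×10⁻¹¹ F.
U = ½CV² = ½ × 6.20×10⁻¹¹ × (179)² = 9.94×10⁻⁷ J.

0.994 μJ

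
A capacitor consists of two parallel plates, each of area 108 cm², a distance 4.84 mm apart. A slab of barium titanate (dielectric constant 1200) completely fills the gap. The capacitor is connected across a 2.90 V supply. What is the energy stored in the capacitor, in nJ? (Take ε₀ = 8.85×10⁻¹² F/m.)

A = 108 cm² = 1.08×10⁻² m².
C = κε₀A/d = 1200 × 8.85×10⁻¹² × 1.08×10⁻² / 4.84×10⁻³ = 2.37×10⁻⁸ F.
U = ½CV² = ½ × 2.37×10⁻⁸ × (2.90)² = 9.96×10⁻⁸ J.

U ≈ 99.6 nJ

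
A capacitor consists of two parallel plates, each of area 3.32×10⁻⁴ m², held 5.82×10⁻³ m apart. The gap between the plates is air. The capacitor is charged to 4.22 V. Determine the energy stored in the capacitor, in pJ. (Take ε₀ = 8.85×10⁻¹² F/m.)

4.50 pJ

C = ε₀A/d = 8.85×10⁻¹² × 3.32×10⁻⁴ / 5.82×10⁻³ = 5.05×10⁻¹³ F.
U = ½CV² = ½ × 5.05×10⁻¹³ × (4.22)² = 4.50×10⁻¹² J.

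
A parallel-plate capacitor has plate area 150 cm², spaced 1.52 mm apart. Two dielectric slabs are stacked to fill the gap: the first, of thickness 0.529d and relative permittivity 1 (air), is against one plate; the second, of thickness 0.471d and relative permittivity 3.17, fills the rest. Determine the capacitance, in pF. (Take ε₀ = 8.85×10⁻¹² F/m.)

C ≈ 129 pF

A = 150 cm² = 1.50×10⁻² m².
Stacked slabs ⇒ two capacitors in series, each with the full plate area.
C₁ = κ₁ε₀A/d₁ = 1.00 × 8.85×10⁻¹² × 1.50×10⁻² / 8.04×10⁻⁴ = 1.65×10⁻¹⁰ F.
C₂ = κ₂ε₀A/d₂ = 3.17 × 8.85×10⁻¹² × 1.50×10⁻² / 7.16×10⁻⁴ = 5.88×10⁻¹⁰ F.
C = (1/C₁ + 1/C₂)⁻¹ = 1.29×10⁻¹⁰ F.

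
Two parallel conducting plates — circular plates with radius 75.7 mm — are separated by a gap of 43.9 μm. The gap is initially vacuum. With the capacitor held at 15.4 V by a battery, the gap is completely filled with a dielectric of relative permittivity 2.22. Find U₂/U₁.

U₂/U₁ ≈ 2.22

Battery connected ⇒ V is held fixed.
C₂ = 2.22 C₁ and U = ½CV², so U₂/U₁ = C₂/C₁ = 2.22.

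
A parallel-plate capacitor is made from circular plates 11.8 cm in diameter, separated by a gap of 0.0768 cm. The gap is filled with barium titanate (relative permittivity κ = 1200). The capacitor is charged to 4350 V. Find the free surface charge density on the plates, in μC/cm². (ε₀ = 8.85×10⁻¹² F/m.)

A = π(11.8/2 cm)² = 1.09×10⁻² m².
C = κε₀A/d = 1200 × 8.85×10⁻¹² × 1.09×10⁻² / 7.68×10⁻⁴ = 1.51×10⁻⁷ F.
σ = Q/A = CV/A = 1.51×10⁻⁷ × 4350 / 1.09×10⁻² = 6.02×10⁻² C/m².

6.02 μC/cm²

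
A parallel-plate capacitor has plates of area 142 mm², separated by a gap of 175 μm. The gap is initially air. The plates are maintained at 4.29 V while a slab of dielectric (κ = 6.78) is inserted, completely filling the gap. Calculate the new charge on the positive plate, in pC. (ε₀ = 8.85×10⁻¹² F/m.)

A = 142 mm² = 1.42×10⁻⁴ m².
Initially C₁ = ε₀A/d = 8.85×10⁻¹² × 1.42×10⁻⁴ / 1.75×10⁻⁴ = 7.18×10⁻¹² F.
Q₁ = 3.08×10⁻¹¹ C.
Battery connected ⇒ V is held fixed. C₂ = 6.78 C₁ and Q = CV, so Q₂/Q₁ = C₂/C₁ = 6.78.
Q₂ = 6.78 × 3.08×10⁻¹¹ = 2.09×10⁻¹⁰ C.

Q ≈ 209 pC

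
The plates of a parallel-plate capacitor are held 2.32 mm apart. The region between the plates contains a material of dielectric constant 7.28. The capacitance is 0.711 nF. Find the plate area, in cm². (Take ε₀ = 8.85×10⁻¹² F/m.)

A = Cd/(κε₀) = 7.11×10⁻¹⁰ × 2.32×10⁻³ / (7.28 × 8.85×10⁻¹²) = 2.56×10⁻² m².

A ≈ 256 cm²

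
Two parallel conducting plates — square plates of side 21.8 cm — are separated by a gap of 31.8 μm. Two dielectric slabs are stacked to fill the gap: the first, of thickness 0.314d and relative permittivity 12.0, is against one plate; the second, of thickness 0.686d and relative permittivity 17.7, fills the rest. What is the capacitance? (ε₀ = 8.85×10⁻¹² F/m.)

A = (21.8 cm)² = 4.75×10⁻² m².
Stacked slabs ⇒ two capacitors in series, each with the full plate area.
C₁ = κ₁ε₀A/d₁ = 12.0 × 8.85×10⁻¹² × 4.75×10⁻² / 9.99×10⁻⁶ = 5.05×10⁻⁷ F.
C₂ = κ₂ε₀A/d₂ = 17.7 × 8.85×10⁻¹² × 4.75×10⁻² / 2.18×10⁻⁵ = 3.41×10⁻⁷ F.
C = (1/C₁ + 1/C₂)⁻¹ = 2.04×10⁻⁷ F.

C ≈ 204 nF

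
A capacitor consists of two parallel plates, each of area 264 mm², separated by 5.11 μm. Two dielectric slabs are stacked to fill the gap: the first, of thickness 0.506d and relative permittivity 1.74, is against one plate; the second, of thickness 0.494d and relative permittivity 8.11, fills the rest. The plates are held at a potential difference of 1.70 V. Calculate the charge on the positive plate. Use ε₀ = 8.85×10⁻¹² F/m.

Q ≈ 2.21 nC

A = 264 mm² = 2.64×10⁻⁴ m².
Stacked slabs ⇒ two capacitors in series, each with the full plate area.
C₁ = κ₁ε₀A/d₁ = 1.74 × 8.85×10⁻¹² × 2.64×10⁻⁴ / 2.59×10⁻⁶ = 1.57×10⁻⁹ F.
C₂ = κ₂ε₀A/d₂ = 8.11 × 8.85×10⁻¹² × 2.64×10⁻⁴ / 2.52×10⁻⁶ = 7.51×10⁻⁹ F.
C = (1/C₁ + 1/C₂)⁻¹ = 1.30×10⁻⁹ F.
Q = CV = 1.30×10⁻⁹ × 1.70 = 2.21×10⁻⁹ C.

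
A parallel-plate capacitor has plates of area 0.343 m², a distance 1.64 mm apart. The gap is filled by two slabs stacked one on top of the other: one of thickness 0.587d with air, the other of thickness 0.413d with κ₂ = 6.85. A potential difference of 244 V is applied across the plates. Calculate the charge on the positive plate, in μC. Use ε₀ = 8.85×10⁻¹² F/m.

Q ≈ 0.698 μC

Stacked slabs ⇒ two capacitors in series, each with the full plate area.
C₁ = κ₁ε₀A/d₁ = 1.00 × 8.85×10⁻¹² × 0.343 / 9.63×10⁻⁴ = 3.15×10⁻⁹ F.
C₂ = κ₂ε₀A/d₂ = 6.85 × 8.85×10⁻¹² × 0.343 / 6.77×10⁻⁴ = 3.07×10⁻⁸ F.
C = (1/C₁ + 1/C₂)⁻¹ = 2.86×10⁻⁹ F.
Q = CV = 2.86×10⁻⁹ × 244 = 6.98×10⁻⁷ C.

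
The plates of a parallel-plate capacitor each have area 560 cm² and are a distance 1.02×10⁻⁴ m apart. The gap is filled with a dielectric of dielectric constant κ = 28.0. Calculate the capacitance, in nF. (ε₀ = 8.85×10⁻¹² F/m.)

A = 560 cm² = 5.60×10⁻² m².
C = κε₀A/d = 28.0 × 8.85×10⁻¹² × 5.60×10⁻² / 1.02×10⁻⁴ = 1.36×10⁻⁷ F.

C ≈ 136 nF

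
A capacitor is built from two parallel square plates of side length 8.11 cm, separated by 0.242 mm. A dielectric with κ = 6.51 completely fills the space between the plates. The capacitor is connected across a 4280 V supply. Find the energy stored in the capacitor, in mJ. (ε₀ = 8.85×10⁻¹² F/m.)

U ≈ 14.3 mJ

A = (8.11 cm)² = 6.58×10⁻³ m².
C = κε₀A/d = 6.51 × 8.85×10⁻¹² × 6.58×10⁻³ / 2.42×10⁻⁴ = 1.57×10⁻⁹ F.
U = ½CV² = ½ × 1.57×10⁻⁹ × (4280)² = 1.43×10⁻² J.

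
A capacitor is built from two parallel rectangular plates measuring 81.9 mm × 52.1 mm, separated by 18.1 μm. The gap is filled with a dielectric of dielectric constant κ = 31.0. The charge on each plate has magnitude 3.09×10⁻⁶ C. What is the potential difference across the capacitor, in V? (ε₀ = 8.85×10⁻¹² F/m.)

V ≈ 47.8 V

A = 81.9 × 52.1 mm² = 4.27×10⁻³ m².
C = κε₀A/d = 31.0 × 8.85×10⁻¹² × 4.27×10⁻³ / 1.81×10⁻⁵ = 6.47×10⁻⁸ F.
V = Q/C = 3.09×10⁻⁶ / 6.47×10⁻⁸ = 47.8 V.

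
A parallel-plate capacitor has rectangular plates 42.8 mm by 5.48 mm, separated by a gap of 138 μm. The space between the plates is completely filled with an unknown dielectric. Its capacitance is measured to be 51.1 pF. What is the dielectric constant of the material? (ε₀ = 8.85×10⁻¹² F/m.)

κ ≈ 3.40

A = 42.8 × 5.48 mm² = 2.35×10⁻⁴ m².
κ = Cd/(ε₀A) = 5.11×10⁻¹¹ × 1.38×10⁻⁴ / (8.85×10⁻¹² × 2.35×10⁻⁴) = 3.40.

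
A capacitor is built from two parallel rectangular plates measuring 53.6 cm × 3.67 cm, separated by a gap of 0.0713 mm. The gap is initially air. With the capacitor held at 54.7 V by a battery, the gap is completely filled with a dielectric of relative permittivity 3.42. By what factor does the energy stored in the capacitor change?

3.42

Battery connected ⇒ V is held fixed.
C₂ = 3.42 C₁ and U = ½CV², so U₂/U₁ = C₂/C₁ = 3.42.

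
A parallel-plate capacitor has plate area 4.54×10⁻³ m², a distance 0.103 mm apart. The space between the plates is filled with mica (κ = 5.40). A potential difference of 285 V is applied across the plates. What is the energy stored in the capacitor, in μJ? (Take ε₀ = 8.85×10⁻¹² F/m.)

C = κε₀A/d = 5.40 × 8.85×10⁻¹² × 4.54×10⁻³ / 1.03×10⁻⁴ = 2.11×10⁻⁹ F.
U = ½CV² = ½ × 2.11×10⁻⁹ × (285)² = 8.55×10⁻⁵ J.

85.5 μJ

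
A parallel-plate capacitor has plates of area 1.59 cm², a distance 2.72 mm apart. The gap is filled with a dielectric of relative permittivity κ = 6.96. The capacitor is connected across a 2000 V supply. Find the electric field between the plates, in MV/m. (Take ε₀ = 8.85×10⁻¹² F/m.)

0.735 MV/m

E = V/d = 2000 / 2.72×10⁻³ = 7.35×10⁵ V/m.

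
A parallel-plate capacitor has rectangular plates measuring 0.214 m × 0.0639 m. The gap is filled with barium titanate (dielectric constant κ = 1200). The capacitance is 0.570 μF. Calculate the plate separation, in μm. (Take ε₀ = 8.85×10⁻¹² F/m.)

d ≈ 255 μm

A = 0.214 × 0.0639 m² = 1.37×10⁻² m².
d = κε₀A/C = 1200 × 8.85×10⁻¹² × 1.37×10⁻² / 5.70×10⁻⁷ = 2.55×10⁻⁴ m.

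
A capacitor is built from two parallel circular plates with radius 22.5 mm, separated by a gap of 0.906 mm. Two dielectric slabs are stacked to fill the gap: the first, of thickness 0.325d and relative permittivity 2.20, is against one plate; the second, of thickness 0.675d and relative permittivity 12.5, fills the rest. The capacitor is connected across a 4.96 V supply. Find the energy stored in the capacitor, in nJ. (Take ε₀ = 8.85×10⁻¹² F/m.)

U ≈ 0.947 nJ

A = π(22.5 mm)² = 1.59×10⁻³ m².
Stacked slabs ⇒ two capacitors in series, each with the full plate area.
C₁ = κ₁ε₀A/d₁ = 2.20 × 8.85×10⁻¹² × 1.59×10⁻³ / 2.94×10⁻⁴ = 1.05×10⁻¹⁰ F.
C₂ = κ₂ε₀A/d₂ = 12.5 × 8.85×10⁻¹² × 1.59×10⁻³ / 6.12×10⁻⁴ = 2.88×10⁻¹⁰ F.
C = (1/C₁ + 1/C₂)⁻¹ = 7.70×10⁻¹¹ F.
U = ½CV² = ½ × 7.70×10⁻¹¹ × (4.96)² = 9.47×10⁻¹⁰ J.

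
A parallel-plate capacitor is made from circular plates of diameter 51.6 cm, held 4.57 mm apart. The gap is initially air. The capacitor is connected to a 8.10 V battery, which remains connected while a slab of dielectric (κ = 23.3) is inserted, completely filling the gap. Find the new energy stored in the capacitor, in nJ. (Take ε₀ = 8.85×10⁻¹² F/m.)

A = π(51.6/2 cm)² = 0.209 m².
Initially C₁ = ε₀A/d = 8.85×10⁻¹² × 0.209 / 4.57×10⁻³ = 4.05×10⁻¹⁰ F.
U₁ = 1.33×10⁻⁸ J.
Battery connected ⇒ V is held fixed. C₂ = 23.3 C₁ and U = ½CV², so U₂/U₁ = C₂/C₁ = 23.3.
U₂ = 23.3 × 1.33×10⁻⁸ = 3.10×10⁻⁷ J.

310 nJ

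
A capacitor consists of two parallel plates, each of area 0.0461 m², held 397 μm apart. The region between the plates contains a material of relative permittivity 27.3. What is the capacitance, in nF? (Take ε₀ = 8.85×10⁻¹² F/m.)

C = κε₀A/d = 27.3 × 8.85×10⁻¹² × 4.61×10⁻² / 3.97×10⁻⁴ = 2.81×10⁻⁸ F.

C ≈ 28.1 nF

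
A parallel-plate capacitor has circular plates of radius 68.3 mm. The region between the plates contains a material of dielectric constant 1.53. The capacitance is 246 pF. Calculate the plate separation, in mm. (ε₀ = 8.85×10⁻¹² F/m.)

d ≈ 0.807 mm

A = π(68.3 mm)² = 1.47×10⁻² m².
d = κε₀A/C = 1.53 × 8.85×10⁻¹² × 1.47×10⁻² / 2.46×10⁻¹⁰ = 8.07×10⁻⁴ m.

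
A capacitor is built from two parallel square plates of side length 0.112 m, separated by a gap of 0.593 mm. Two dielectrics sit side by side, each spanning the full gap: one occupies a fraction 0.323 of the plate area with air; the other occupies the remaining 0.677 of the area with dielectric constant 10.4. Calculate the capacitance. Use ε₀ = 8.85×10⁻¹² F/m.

A = (0.112 m)² = 1.25×10⁻² m².
Side-by-side slabs ⇒ two capacitors in parallel, each spanning the full gap.
C₁ = κ₁ε₀A₁/d = 1.00 × 8.85×10⁻¹² × 4.05×10⁻³ / 5.93×10⁻⁴ = 6.05×10⁻¹¹ F.
C₂ = κ₂ε₀A₂/d = 10.4 × 8.85×10⁻¹² × 8.49×10⁻³ / 5.93×10⁻⁴ = 1.32×10⁻⁹ F.
C = C₁ + C₂ = 1.38×10⁻⁹ F.

C ≈ 1.38 nF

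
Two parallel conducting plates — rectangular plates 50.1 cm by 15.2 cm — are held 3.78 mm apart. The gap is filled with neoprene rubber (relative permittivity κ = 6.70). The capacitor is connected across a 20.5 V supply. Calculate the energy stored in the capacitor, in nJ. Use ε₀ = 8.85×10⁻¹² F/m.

A = 50.1 × 15.2 cm² = 7.62×10⁻² m².
C = κε₀A/d = 6.70 × 8.85×10⁻¹² × 7.62×10⁻² / 3.78×10⁻³ = 1.19×10⁻⁹ F.
U = ½CV² = ½ × 1.19×10⁻⁹ × (20.5)² = 2.51×10⁻⁷ J.

251 nJ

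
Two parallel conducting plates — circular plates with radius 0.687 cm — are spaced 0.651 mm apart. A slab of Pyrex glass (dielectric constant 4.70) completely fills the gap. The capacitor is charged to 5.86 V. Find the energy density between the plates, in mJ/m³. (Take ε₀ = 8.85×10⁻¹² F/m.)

E = V/d = 5.86 / 6.51×10⁻⁴ = 9.00×10³ V/m.
u = ½κε₀E² = ½ × 4.70 × 8.85×10⁻¹² × (9.00×10³)² = 1.69×10⁻³ J/m³.

u ≈ 1.69 mJ/m³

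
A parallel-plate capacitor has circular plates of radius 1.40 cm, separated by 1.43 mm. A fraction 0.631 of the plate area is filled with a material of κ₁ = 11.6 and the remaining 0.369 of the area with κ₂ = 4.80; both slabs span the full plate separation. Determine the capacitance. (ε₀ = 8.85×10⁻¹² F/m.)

34.6 pF

A = π(1.40 cm)² = 6.16×10⁻⁴ m².
Side-by-side slabs ⇒ two capacitors in parallel, each spanning the full gap.
C₁ = κ₁ε₀A₁/d = 11.6 × 8.85×10⁻¹² × 3.89×10⁻⁴ / 1.43×10⁻³ = 2.79×10⁻¹¹ F.
C₂ = κ₂ε₀A₂/d = 4.80 × 8.85×10⁻¹² × 2.27×10⁻⁴ / 1.43×10⁻³ = 6.75×10⁻¹² F.
C = C₁ + C₂ = 3.46×10⁻¹¹ F.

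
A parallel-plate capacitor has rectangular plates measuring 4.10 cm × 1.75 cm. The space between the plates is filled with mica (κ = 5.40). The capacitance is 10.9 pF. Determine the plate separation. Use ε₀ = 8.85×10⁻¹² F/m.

A = 4.10 × 1.75 cm² = 7.17×10⁻⁴ m².
d = κε₀A/C = 5.40 × 8.85×10⁻¹² × 7.17×10⁻⁴ / 1.09×10⁻¹¹ = 3.15×10⁻³ m.

d ≈ 3.15 mm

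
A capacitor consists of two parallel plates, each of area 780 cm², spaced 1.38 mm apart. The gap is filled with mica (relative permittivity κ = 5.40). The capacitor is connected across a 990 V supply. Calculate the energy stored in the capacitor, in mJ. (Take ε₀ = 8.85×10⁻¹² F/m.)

A = 780 cm² = 7.80×10⁻² m².
C = κε₀A/d = 5.40 × 8.85×10⁻¹² × 7.80×10⁻² / 1.38×10⁻³ = 2.70×10⁻⁹ F.
U = ½CV² = ½ × 2.70×10⁻⁹ × (990)² = 1.32×10⁻³ J.

U ≈ 1.32 mJ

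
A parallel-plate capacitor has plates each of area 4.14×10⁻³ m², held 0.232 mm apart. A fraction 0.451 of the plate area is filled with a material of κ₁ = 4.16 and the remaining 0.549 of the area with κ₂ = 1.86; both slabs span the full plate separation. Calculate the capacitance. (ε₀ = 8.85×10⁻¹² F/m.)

Side-by-side slabs ⇒ two capacitors in parallel, each spanning the full gap.
C₁ = κ₁ε₀A₁/d = 4.16 × 8.85×10⁻¹² × 1.87×10⁻³ / 2.32×10⁻⁴ = 2.96×10⁻¹⁰ F.
C₂ = κ₂ε₀A₂/d = 1.86 × 8.85×10⁻¹² × 2.27×10⁻³ / 2.32×10⁻⁴ = 1.61×10⁻¹⁰ F.
C = C₁ + C₂ = 4.58×10⁻¹⁰ F.

458 pF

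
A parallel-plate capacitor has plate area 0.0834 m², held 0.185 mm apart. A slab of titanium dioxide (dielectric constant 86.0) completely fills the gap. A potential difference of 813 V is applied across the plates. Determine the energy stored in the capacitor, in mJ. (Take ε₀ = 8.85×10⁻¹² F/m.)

U ≈ 113 mJ

C = κε₀A/d = 86.0 × 8.85×10⁻¹² × 8.34×10⁻² / 1.85×10⁻⁴ = 3.43×10⁻⁷ F.
U = ½CV² = ½ × 3.43×10⁻⁷ × (813)² = 0.113 J.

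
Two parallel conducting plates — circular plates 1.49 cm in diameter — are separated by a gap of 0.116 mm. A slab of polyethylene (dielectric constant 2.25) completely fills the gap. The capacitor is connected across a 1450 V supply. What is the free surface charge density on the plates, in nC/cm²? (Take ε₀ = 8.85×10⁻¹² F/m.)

σ ≈ 24.9 nC/cm²

A = π(1.49/2 cm)² = 1.74×10⁻⁴ m².
C = κε₀A/d = 2.25 × 8.85×10⁻¹² × 1.74×10⁻⁴ / 1.16×10⁻⁴ = 2.99×10⁻¹¹ F.
σ = Q/A = CV/A = 2.99×10⁻¹¹ × 1450 / 1.74×10⁻⁴ = 2.49×10⁻⁴ C/m².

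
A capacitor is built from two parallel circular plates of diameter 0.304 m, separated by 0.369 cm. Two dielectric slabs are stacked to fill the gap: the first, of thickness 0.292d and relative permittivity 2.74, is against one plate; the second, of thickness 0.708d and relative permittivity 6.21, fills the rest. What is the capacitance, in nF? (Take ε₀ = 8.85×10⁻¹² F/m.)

A = π(0.304/2 m)² = 7.26×10⁻² m².
Stacked slabs ⇒ two capacitors in series, each with the full plate area.
C₁ = κ₁ε₀A/d₁ = 2.74 × 8.85×10⁻¹² × 7.26×10⁻² / 1.08×10⁻³ = 1.63×10⁻⁹ F.
C₂ = κ₂ε₀A/d₂ = 6.21 × 8.85×10⁻¹² × 7.26×10⁻² / 2.61×10⁻³ = 1.53×10⁻⁹ F.
C = (1/C₁ + 1/C₂)⁻¹ = 7.89×10⁻¹⁰ F.

0.789 nF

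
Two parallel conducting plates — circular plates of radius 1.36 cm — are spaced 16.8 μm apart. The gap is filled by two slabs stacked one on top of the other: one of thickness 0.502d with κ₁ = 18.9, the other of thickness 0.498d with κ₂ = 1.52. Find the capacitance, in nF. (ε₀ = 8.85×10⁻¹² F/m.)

A = π(1.36 cm)² = 5.81×10⁻⁴ m².
Stacked slabs ⇒ two capacitors in series, each with the full plate area.
C₁ = κ₁ε₀A/d₁ = 18.9 × 8.85×10⁻¹² × 5.81×10⁻⁴ / 8.43×10⁻⁶ = 1.15×10⁻⁸ F.
C₂ = κ₂ε₀A/d₂ = 1.52 × 8.85×10⁻¹² × 5.81×10⁻⁴ / 8.37×10⁻⁶ = 9.34×10⁻¹⁰ F.
C = (1/C₁ + 1/C₂)⁻¹ = 8.64×10⁻¹⁰ F.

0.864 nF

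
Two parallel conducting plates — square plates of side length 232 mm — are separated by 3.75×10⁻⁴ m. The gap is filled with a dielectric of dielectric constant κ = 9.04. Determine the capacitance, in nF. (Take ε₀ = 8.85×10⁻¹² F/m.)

C ≈ 11.5 nF

A = (232 mm)² = 5.38×10⁻² m².
C = κε₀A/d = 9.04 × 8.85×10⁻¹² × 5.38×10⁻² / 3.75×10⁻⁴ = 1.15×10⁻⁸ F.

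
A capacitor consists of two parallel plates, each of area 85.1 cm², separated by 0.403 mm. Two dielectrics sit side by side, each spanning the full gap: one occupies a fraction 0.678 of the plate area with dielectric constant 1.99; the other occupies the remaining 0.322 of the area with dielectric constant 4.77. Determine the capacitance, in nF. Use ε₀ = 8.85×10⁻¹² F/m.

A = 85.1 cm² = 8.51×10⁻³ m².
Side-by-side slabs ⇒ two capacitors in parallel, each spanning the full gap.
C₁ = κ₁ε₀A₁/d = 1.99 × 8.85×10⁻¹² × 5.77×10⁻³ / 4.03×10⁻⁴ = 2.52×10⁻¹⁰ F.
C₂ = κ₂ε₀A₂/d = 4.77 × 8.85×10⁻¹² × 2.74×10⁻³ / 4.03×10⁻⁴ = 2.87×10⁻¹⁰ F.
C = C₁ + C₂ = 5.39×10⁻¹⁰ F.

0.539 nF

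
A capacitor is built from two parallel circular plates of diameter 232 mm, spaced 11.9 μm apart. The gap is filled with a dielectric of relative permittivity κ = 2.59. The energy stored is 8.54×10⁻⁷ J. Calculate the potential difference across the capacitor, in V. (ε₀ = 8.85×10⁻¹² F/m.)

V ≈ 4.58 V

A = π(232/2 mm)² = 4.23×10⁻² m².
C = κε₀A/d = 2.59 × 8.85×10⁻¹² × 4.23×10⁻² / 1.19×10⁻⁵ = 8.14×10⁻⁸ F.
V = √(2U/C) = √(2 × 8.54×10⁻⁷ / 8.14×10⁻⁸) = 4.58 V.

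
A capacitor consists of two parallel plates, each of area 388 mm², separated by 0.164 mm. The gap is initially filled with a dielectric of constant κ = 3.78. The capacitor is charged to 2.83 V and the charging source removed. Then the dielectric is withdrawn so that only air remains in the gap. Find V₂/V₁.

V₂/V₁ ≈ 3.78

Isolated ⇒ Q is held fixed.
C₂ = 0.265 C₁ and V = Q/C, so V₂/V₁ = C₁/C₂ = 3.78.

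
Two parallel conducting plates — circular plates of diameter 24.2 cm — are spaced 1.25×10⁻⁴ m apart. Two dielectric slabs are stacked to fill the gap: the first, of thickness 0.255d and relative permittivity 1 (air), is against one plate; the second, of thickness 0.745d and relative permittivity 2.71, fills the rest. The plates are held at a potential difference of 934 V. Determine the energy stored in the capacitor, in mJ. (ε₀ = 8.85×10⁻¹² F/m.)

A = π(24.2/2 cm)² = 4.60×10⁻² m².
Stacked slabs ⇒ two capacitors in series, each with the full plate area.
C₁ = κ₁ε₀A/d₁ = 1.00 × 8.85×10⁻¹² × 4.60×10⁻² / 3.19×10⁻⁵ = 1.28×10⁻⁸ F.
C₂ = κ₂ε₀A/d₂ = 2.71 × 8.85×10⁻¹² × 4.60×10⁻² / 9.31×10⁻⁵ = 1.18×10⁻⁸ F.
C = (1/C₁ + 1/C₂)⁻¹ = 6.15×10⁻⁹ F.
U = ½CV² = ½ × 6.15×10⁻⁹ × (934)² = 2.68×10⁻³ J.

2.68 mJ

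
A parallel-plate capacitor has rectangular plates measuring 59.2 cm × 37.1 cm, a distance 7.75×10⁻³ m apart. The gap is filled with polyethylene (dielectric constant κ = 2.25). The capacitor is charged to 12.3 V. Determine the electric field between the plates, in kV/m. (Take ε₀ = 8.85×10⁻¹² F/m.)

E = V/d = 12.3 / 7.75×10⁻³ = 1.59×10³ V/m.

1.59 kV/m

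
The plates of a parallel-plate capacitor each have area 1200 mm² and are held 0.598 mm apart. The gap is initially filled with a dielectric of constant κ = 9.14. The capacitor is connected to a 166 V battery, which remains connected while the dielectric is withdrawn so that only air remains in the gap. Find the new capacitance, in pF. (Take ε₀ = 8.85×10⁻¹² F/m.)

A = 1200 mm² = 1.20×10⁻³ m².
Initially C₁ = κε₀A/d = 9.14 × 8.85×10⁻¹² × 1.20×10⁻³ / 5.98×10⁻⁴ = 1.62×10⁻¹⁰ F.
C = κε₀A/d scales with κ, so C₂/C₁ = 1/κ = 1/9.14 = 0.109.
C₂ = 0.109 × 1.62×10⁻¹⁰ = 1.78×10⁻¹¹ F.

C ≈ 17.8 pF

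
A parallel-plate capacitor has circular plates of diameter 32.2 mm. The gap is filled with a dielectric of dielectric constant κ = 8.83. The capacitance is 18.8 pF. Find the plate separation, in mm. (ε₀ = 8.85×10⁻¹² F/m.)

A = π(32.2/2 mm)² = 8.14×10⁻⁴ m².
d = κε₀A/C = 8.83 × 8.85×10⁻¹² × 8.14×10⁻⁴ / 1.88×10⁻¹¹ = 3.38×10⁻³ m.

3.38 mm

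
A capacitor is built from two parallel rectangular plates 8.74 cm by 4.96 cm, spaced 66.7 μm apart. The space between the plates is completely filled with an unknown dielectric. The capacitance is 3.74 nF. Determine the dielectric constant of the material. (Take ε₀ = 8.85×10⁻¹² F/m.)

κ ≈ 6.50

A = 8.74 × 4.96 cm² = 4.34×10⁻³ m².
κ = Cd/(ε₀A) = 3.74×10⁻⁹ × 6.67×10⁻⁵ / (8.85×10⁻¹² × 4.34×10⁻³) = 6.50.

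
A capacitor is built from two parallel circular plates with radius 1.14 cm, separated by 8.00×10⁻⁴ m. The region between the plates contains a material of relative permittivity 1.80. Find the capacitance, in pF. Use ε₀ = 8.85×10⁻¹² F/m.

A = π(1.14 cm)² = 4.08×10⁻⁴ m².
C = κε₀A/d = 1.80 × 8.85×10⁻¹² × 4.08×10⁻⁴ / 8.00×10⁻⁴ = 8.13×10⁻¹² F.

C ≈ 8.13 pF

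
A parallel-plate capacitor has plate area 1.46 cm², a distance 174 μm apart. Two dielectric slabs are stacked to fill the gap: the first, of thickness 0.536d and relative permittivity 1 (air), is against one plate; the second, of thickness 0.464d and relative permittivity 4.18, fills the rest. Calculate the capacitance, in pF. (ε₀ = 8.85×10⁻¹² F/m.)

11.5 pF

A = 1.46 cm² = 1.46×10⁻⁴ m².
Stacked slabs ⇒ two capacitors in series, each with the full plate area.
C₁ = κ₁ε₀A/d₁ = 1.00 × 8.85×10⁻¹² × 1.46×10⁻⁴ / 9.33×10⁻⁵ = 1.39×10⁻¹¹ F.
C₂ = κ₂ε₀A/d₂ = 4.18 × 8.85×10⁻¹² × 1.46×10⁻⁴ / 8.07×10⁻⁵ = 6.69×10⁻¹¹ F.
C = (1/C₁ + 1/C₂)⁻¹ = 1.15×10⁻¹¹ F.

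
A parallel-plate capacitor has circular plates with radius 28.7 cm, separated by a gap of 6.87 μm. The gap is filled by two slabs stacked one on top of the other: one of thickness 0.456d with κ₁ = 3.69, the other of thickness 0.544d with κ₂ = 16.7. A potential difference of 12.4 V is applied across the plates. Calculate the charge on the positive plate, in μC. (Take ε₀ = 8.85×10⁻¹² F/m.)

Q ≈ 26.5 μC

A = π(28.7 cm)² = 0.259 m².
Stacked slabs ⇒ two capacitors in series, each with the full plate area.
C₁ = κ₁ε₀A/d₁ = 3.69 × 8.85×10⁻¹² × 0.259 / 3.13×10⁻⁶ = 2.70×10⁻⁶ F.
C₂ = κ₂ε₀A/d₂ = 16.7 × 8.85×10⁻¹² × 0.259 / 3.74×10⁻⁶ = 1.02×10⁻⁵ F.
C = (1/C₁ + 1/C₂)⁻¹ = 2.13×10⁻⁶ F.
Q = CV = 2.13×10⁻⁶ × 12.4 = 2.65×10⁻⁵ C.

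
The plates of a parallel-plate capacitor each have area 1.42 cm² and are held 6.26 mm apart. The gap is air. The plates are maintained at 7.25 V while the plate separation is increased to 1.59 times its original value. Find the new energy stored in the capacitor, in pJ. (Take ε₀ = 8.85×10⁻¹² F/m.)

U ≈ 3.32 pJ

A = 1.42 cm² = 1.42×10⁻⁴ m².
Initially C₁ = ε₀A/d = 8.85×10⁻¹² × 1.42×10⁻⁴ / 6.26×10⁻³ = 2.01×10⁻¹³ F.
U₁ = 5.28×10⁻¹² J.
Battery connected ⇒ V is held fixed. C₂ = 0.629 C₁ and U = ½CV², so U₂/U₁ = C₂/C₁ = 0.629.
U₂ = 0.629 × 5.28×10⁻¹² = 3.32×10⁻¹² J.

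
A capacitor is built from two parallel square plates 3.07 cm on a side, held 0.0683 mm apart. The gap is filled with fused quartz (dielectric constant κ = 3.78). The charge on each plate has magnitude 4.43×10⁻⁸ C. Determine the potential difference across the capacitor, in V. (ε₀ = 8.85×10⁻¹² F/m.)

A = (3.07 cm)² = 9.42×10⁻⁴ m².
C = κε₀A/d = 3.78 × 8.85×10⁻¹² × 9.42×10⁻⁴ / 6.83×10⁻⁵ = 4.62×10⁻¹⁰ F.
V = Q/C = 4.43×10⁻⁸ / 4.62×10⁻¹⁰ = 96.0 V.

V ≈ 96.0 V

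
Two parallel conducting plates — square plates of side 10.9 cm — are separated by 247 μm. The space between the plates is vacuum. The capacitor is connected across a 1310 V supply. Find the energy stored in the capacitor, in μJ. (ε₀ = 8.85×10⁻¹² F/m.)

A = (10.9 cm)² = 1.19×10⁻² m².
C = ε₀A/d = 8.85×10⁻¹² × 1.19×10⁻² / 2.47×10⁻⁴ = 4.26×10⁻¹⁰ F.
U = ½CV² = ½ × 4.26×10⁻¹⁰ × (1310)² = 3.65×10⁻⁴ J.

365 μJ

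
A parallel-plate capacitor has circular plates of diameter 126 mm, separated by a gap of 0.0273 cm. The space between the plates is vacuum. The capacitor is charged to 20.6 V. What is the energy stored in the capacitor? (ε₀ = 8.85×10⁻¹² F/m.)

A = π(126/2 mm)² = 1.25×10⁻² m².
C = ε₀A/d = 8.85×10⁻¹² × 1.25×10⁻² / 2.73×10⁻⁴ = 4.04×10⁻¹⁰ F.
U = ½CV² = ½ × 4.04×10⁻¹⁰ × (20.6)² = 8.58×10⁻⁸ J.

U ≈ 85.8 nJ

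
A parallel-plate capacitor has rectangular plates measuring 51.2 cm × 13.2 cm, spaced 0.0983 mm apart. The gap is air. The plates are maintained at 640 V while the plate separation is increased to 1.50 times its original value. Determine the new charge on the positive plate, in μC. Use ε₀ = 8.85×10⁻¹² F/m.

A = 51.2 × 13.2 cm² = 6.76×10⁻² m².
Initially C₁ = ε₀A/d = 8.85×10⁻¹² × 6.76×10⁻² / 9.83×10⁻⁵ = 6.08×10⁻⁹ F.
Q₁ = 3.89×10⁻⁶ C.
Battery connected ⇒ V is held fixed. C₂ = 0.667 C₁ and Q = CV, so Q₂/Q₁ = C₂/C₁ = 0.667.
Q₂ = 0.667 × 3.89×10⁻⁶ = 2.60×10⁻⁶ C.

Q ≈ 2.60 μC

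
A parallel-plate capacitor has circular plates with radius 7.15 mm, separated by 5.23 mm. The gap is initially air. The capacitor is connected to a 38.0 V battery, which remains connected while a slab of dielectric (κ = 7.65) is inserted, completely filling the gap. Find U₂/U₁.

Battery connected ⇒ V is held fixed.
C₂ = 7.65 C₁ and U = ½CV², so U₂/U₁ = C₂/C₁ = 7.65.

7.65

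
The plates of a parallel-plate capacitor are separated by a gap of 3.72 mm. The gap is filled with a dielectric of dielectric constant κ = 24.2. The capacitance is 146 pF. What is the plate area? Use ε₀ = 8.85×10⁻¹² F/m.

A = Cd/(κε₀) = 1.46×10⁻¹⁰ × 3.72×10⁻³ / (24.2 × 8.85×10⁻¹²) = 2.54×10⁻³ m².

A ≈ 25.4 cm²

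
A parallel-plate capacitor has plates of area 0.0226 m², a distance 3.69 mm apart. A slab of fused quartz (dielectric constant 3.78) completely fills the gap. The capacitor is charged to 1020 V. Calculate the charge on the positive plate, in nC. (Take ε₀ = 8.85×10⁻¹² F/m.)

C = κε₀A/d = 3.78 × 8.85×10⁻¹² × 2.26×10⁻² / 3.69×10⁻³ = 2.05×10⁻¹⁰ F.
Q = CV = 2.05×10⁻¹⁰ × 1020 = 2.09×10⁻⁷ C.

Q ≈ 209 nC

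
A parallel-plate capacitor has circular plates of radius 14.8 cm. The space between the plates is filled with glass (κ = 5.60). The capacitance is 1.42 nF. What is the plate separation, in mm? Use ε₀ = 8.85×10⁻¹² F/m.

d ≈ 2.40 mm

A = π(14.8 cm)² = 6.88×10⁻² m².
d = κε₀A/C = 5.60 × 8.85×10⁻¹² × 6.88×10⁻² / 1.42×10⁻⁹ = 2.40×10⁻³ m.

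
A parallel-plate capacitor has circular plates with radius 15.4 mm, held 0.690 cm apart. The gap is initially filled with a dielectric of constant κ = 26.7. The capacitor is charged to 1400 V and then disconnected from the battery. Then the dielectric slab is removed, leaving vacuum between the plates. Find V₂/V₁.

V₂/V₁ ≈ 26.7

Isolated ⇒ Q is held fixed.
C₂ = 0.0375 C₁ and V = Q/C, so V₂/V₁ = C₁/C₂ = 26.7.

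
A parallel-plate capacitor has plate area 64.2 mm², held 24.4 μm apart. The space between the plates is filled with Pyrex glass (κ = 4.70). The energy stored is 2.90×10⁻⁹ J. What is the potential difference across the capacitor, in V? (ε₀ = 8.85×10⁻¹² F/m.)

7.28 V

A = 64.2 mm² = 6.42×10⁻⁵ m².
C = κε₀A/d = 4.70 × 8.85×10⁻¹² × 6.42×10⁻⁵ / 2.44×10⁻⁵ = 1.09×10⁻¹⁰ F.
V = √(2U/C) = √(2 × 2.90×10⁻⁹ / 1.09×10⁻¹⁰) = 7.28 V.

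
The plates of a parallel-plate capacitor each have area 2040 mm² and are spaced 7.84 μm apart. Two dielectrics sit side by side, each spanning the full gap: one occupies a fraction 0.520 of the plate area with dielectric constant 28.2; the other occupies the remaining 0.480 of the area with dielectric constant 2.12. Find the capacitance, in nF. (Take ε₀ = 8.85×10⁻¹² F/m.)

C ≈ 36.1 nF

A = 2040 mm² = 2.04×10⁻³ m².
Side-by-side slabs ⇒ two capacitors in parallel, each spanning the full gap.
C₁ = κ₁ε₀A₁/d = 28.2 × 8.85×10⁻¹² × 1.06×10⁻³ / 7.84×10⁻⁶ = 3.38×10⁻⁸ F.
C₂ = κ₂ε₀A₂/d = 2.12 × 8.85×10⁻¹² × 9.79×10⁻⁴ / 7.84×10⁻⁶ = 2.34×10⁻⁹ F.
C = C₁ + C₂ = 3.61×10⁻⁸ F.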